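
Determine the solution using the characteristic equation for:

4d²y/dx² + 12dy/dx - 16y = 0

Characteristic equation: 4r² + 12r - 16 = 0
Divide by 4: r² + 3r - 4 = 0
Roots: r = 1, -4 (distinct real)
General solution: y = C₁e^x + C₂e^(-4x)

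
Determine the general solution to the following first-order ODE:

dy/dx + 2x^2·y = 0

Using integrating factor method:

General solution: y = Ce^(-2x^3/3)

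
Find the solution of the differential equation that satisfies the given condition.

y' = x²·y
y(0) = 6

General solution: y = Ce^(x³/3)
Applying IC y(0) = 6:
Particular solution: y = 6e^(x³/3)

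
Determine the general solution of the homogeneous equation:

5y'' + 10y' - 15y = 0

Characteristic equation: 5r² + 10r - 15 = 0
Divide by 5: r² + 2r - 3 = 0
Roots: r = 1, -3 (distinct real)
General solution: y = C₁e^x + C₂e^(-3x)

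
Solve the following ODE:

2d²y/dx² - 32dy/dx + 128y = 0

Characteristic equation: 2r² - 32r + 128 = 0
Divide by 2: r² - 16r + 64 = 0
Factored: (r - 8)² = 0
Repeated root: r = 8
General solution: y = (C₁ + C₂x)e^(8x)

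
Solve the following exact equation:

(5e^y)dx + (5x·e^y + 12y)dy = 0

Verify exactness: ∂M/∂y = ∂N/∂x ✓
Find F(x,y) such that ∂F/∂x = M, ∂F/∂y = N
Solution: 5x·e^y + 6y² = C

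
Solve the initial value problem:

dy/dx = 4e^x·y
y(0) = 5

General solution: y = Ce^(4e^x)
Applying IC y(0) = 5:
Particular solution: y = 5e^(4(e^x - 1))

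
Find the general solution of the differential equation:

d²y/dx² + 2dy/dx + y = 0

Characteristic equation: r² + 2r + 1 = 0
Factored: (r + 1)² = 0
Repeated root: r = -1
General solution: y = (C₁ + C₂x)e^(-x)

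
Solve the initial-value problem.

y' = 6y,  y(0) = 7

General solution: y = Ce^(6x)
Applying IC y(0) = 7:
Particular solution: y = 7e^(6x)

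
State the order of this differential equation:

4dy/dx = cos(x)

The order is 1 (highest derivative is of order 1).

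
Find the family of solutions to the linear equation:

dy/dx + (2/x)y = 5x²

Using integrating factor method:

General solution: y = x^3 + Cx^(-2)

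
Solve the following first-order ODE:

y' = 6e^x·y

Separating variables and integrating:
ln|y| = 6e^x + C

General solution: y = Ce^(6e^x)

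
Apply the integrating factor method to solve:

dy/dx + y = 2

Using integrating factor method:

General solution: y = 2 + Ce^(-x)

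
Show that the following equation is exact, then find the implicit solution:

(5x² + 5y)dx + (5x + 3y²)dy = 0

Verify exactness: ∂M/∂y = ∂N/∂x ✓
Find F(x,y) such that ∂F/∂x = M, ∂F/∂y = N
Solution: 5x³/3 + 5xy + y³ = C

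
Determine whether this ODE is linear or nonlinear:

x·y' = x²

Linear (y and its derivatives appear to the first power only, no products of y terms)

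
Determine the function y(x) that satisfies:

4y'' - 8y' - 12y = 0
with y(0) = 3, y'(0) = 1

General solution: y = C₁e^(3x) + C₂e^(-x)
Applying ICs: C₁ = 1, C₂ = 2
Particular solution: y = e^(3x) + 2e^(-x)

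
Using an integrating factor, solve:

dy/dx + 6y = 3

Using integrating factor method:

General solution: y = 1/2 + Ce^(-6x)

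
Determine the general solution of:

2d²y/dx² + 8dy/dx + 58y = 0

Characteristic equation: 2r² + 8r + 58 = 0
Divide by 2: r² + 4r + 29 = 0
Roots: r = -2 ± 5i (complex conjugates)
General solution: y = e^(-2x)(C₁cos(5x) + C₂sin(5x))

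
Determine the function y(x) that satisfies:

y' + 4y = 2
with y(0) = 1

General solution: y = 1/2 + Ce^(-4x)
Applying y(0) = 1: C = 1 - 1/2 = 1/2
Particular solution: y = 1/2 + (1/2)e^(-4x)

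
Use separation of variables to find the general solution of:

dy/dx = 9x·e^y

Separating variables and integrating:
-e^(-y) = 9x²/2 + C

General solution: y = -ln(C - 9x²/2)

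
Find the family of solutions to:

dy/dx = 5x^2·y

Separating variables and integrating:
ln|y| = 5x^3/3 + C

General solution: y = Ce^(5x^3/3)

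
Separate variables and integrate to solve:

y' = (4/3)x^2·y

Separating variables and integrating:
ln|y| = 4x^3/9 + C

General solution: y = Ce^(4x^3/9)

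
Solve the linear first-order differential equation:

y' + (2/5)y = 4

Using integrating factor method:

General solution: y = 10 + Ce^(-2x/5)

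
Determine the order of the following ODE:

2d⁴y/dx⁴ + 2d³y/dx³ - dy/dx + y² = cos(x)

The order is 4 (highest derivative is of order 4).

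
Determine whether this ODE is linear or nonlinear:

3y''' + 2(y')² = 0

Nonlinear ((y')² term)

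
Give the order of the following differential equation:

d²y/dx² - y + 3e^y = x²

The order is 2 (highest derivative is of order 2).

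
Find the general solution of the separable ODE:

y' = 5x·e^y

Separating variables and integrating:
-e^(-y) = 5x²/2 + C

General solution: y = -ln(C - 5x²/2)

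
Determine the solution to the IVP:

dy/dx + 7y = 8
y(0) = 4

General solution: y = 8/7 + Ce^(-7x)
Applying y(0) = 4: C = 4 - 8/7 = 20/7
Particular solution: y = 8/7 + (20/7)e^(-7x)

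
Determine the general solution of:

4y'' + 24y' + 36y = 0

Characteristic equation: 4r² + 24r + 36 = 0
Divide by 4: r² + 6r + 9 = 0
Factored: (r + 3)² = 0
Repeated root: r = -3
General solution: y = (C₁ + C₂x)e^(-3x)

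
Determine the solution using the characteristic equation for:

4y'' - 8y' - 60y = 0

Characteristic equation: 4r² - 8r - 60 = 0
Divide by 4: r² - 2r - 15 = 0
Roots: r = 5, -3 (distinct real)
General solution: y = C₁e^(5x) + C₂e^(-3x)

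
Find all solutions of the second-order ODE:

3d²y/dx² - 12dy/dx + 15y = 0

Characteristic equation: 3r² - 12r + 15 = 0
Divide by 3: r² - 4r + 5 = 0
Roots: r = 2 ± i (complex conjugates)
General solution: y = e^(2x)(C₁cos(x) + C₂sin(x))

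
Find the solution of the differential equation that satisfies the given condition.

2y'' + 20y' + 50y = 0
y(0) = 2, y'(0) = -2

General solution: y = (C₁ + C₂x)e^(-5x)
Repeated root r = -5
Applying ICs: C₁ = 2, C₂ = 8
Particular solution: y = (2 + 8x)e^(-5x)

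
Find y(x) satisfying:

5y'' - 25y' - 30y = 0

Characteristic equation: 5r² - 25r - 30 = 0
Divide by 5: r² - 5r - 6 = 0
Roots: r = 6, -1 (distinct real)
General solution: y = C₁e^(6x) + C₂e^(-x)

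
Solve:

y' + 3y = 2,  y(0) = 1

General solution: y = 2/3 + Ce^(-3x)
Applying y(0) = 1: C = 1 - 2/3 = 1/3
Particular solution: y = 2/3 + (1/3)e^(-3x)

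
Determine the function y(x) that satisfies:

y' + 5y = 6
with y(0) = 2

General solution: y = 6/5 + Ce^(-5x)
Applying y(0) = 2: C = 2 - 6/5 = 4/5
Particular solution: y = 6/5 + (4/5)e^(-5x)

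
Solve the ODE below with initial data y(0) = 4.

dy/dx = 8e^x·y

General solution: y = Ce^(8e^x)
Applying IC y(0) = 4:
Particular solution: y = 4e^(8(e^x - 1))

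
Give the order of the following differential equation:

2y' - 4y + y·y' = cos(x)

The order is 1 (highest derivative is of order 1).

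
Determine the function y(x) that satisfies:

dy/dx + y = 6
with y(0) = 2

General solution: y = 6 + Ce^(-x)
Applying y(0) = 2: C = 2 - 6 = -4
Particular solution: y = 6 - 4e^(-x)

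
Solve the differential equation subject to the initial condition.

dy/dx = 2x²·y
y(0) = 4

General solution: y = Ce^(2x³/3)
Applying IC y(0) = 4:
Particular solution: y = 4e^(2x³/3)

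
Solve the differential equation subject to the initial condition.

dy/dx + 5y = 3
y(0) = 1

General solution: y = 3/5 + Ce^(-5x)
Applying y(0) = 1: C = 1 - 3/5 = 2/5
Particular solution: y = 3/5 + (2/5)e^(-5x)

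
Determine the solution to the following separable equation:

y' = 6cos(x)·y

Separating variables and integrating:
ln|y| = 6sin(x) + C

General solution: y = Ce^(6sin(x))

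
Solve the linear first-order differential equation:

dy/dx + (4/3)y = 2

Using integrating factor method:

General solution: y = 3/2 + Ce^(-4x/3)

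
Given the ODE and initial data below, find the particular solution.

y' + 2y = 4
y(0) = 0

General solution: y = 2 + Ce^(-2x)
Applying y(0) = 0: C = 0 - 2 = -2
Particular solution: y = 2 - 2e^(-2x)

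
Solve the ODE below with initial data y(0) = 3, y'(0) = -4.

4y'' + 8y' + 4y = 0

General solution: y = (C₁ + C₂x)e^(-x)
Repeated root r = -1
Applying ICs: C₁ = 3, C₂ = -1
Particular solution: y = (3 - x)e^(-x)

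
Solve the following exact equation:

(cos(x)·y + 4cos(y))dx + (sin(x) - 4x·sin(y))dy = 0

Verify exactness: ∂M/∂y = ∂N/∂x ✓
Find F(x,y) such that ∂F/∂x = M, ∂F/∂y = N
Solution: sin(x)·y + 4x·cos(y) = C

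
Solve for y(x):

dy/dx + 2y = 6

Using integrating factor method:

General solution: y = 3 + Ce^(-2x)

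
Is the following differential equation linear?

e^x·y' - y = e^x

Yes. Linear (y and its derivatives appear to the first power only, no products of y terms)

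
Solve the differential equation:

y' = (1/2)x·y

Separating variables and integrating:
ln|y| = x^2/4 + C

General solution: y = Ce^(x^2/4)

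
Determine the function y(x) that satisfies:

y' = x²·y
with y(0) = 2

General solution: y = Ce^(x³/3)
Applying IC y(0) = 2:
Particular solution: y = 2e^(x³/3)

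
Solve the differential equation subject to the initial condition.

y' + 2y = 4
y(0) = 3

General solution: y = 2 + Ce^(-2x)
Applying y(0) = 3: C = 3 - 2 = 1
Particular solution: y = 2 + e^(-2x)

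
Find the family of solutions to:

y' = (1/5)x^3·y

Separating variables and integrating:
ln|y| = x^4/20 + C

General solution: y = Ce^(x^4/20)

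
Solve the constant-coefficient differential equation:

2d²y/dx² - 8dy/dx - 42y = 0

Characteristic equation: 2r² - 8r - 42 = 0
Divide by 2: r² - 4r - 21 = 0
Roots: r = 7, -3 (distinct real)
General solution: y = C₁e^(7x) + C₂e^(-3x)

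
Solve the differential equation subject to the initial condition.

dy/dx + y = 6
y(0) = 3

General solution: y = 6 + Ce^(-x)
Applying y(0) = 3: C = 3 - 6 = -3
Particular solution: y = 6 - 3e^(-x)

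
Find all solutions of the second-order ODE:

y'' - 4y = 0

Characteristic equation: r² - 4 = 0
Roots: r = 2, -2 (distinct real)
General solution: y = C₁e^(2x) + C₂e^(-2x)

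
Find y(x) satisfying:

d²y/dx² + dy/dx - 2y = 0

Characteristic equation: r² + r - 2 = 0
Roots: r = 1, -2 (distinct real)
General solution: y = C₁e^x + C₂e^(-2x)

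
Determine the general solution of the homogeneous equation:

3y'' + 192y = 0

Characteristic equation: 3r² + 192 = 0
Divide by 3: r² + 64 = 0
Roots: r = ±8i (complex conjugates)
General solution: y = C₁cos(8x) + C₂sin(8x)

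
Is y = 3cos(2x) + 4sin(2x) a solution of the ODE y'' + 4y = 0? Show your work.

Verification:
y'' = -12cos(2x) - 16sin(2x)
y'' + 4y = 0 ✓

Yes, it is a solution.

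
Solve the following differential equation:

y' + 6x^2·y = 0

Using integrating factor method:

General solution: y = Ce^(-2x^3)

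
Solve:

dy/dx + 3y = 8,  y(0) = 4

General solution: y = 8/3 + Ce^(-3x)
Applying y(0) = 4: C = 4 - 8/3 = 4/3
Particular solution: y = 8/3 + (4/3)e^(-3x)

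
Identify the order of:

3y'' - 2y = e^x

The order is 2 (highest derivative is of order 2).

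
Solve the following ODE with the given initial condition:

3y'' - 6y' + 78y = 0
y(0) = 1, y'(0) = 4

General solution: y = e^x(C₁cos(5x) + C₂sin(5x))
Complex roots r = 1 ± 5i
Applying ICs: C₁ = 1, C₂ = 3/5
Particular solution: y = e^x(cos(5x) + (3/5)sin(5x))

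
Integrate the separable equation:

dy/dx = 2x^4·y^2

Separating variables and integrating:
-1/y = 2x^5/5 + C

General solution: y^-1 = (-2/5)x^5 + C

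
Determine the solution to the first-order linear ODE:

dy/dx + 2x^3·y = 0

Using integrating factor method:

General solution: y = Ce^(-x^4/2)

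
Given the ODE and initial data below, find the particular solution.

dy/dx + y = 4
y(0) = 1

General solution: y = 4 + Ce^(-x)
Applying y(0) = 1: C = 1 - 4 = -3
Particular solution: y = 4 - 3e^(-x)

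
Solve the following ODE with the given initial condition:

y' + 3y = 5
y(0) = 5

General solution: y = 5/3 + Ce^(-3x)
Applying y(0) = 5: C = 5 - 5/3 = 10/3
Particular solution: y = 5/3 + (10/3)e^(-3x)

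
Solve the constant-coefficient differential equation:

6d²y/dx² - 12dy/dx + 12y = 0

Characteristic equation: 6r² - 12r + 12 = 0
Divide by 6: r² - 2r + 2 = 0
Roots: r = 1 ± i (complex conjugates)
General solution: y = e^x(C₁cos(x) + C₂sin(x))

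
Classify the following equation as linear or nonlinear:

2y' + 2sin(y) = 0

Nonlinear (sin(y) is nonlinear in y)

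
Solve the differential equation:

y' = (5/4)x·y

Separating variables and integrating:
ln|y| = 5x^2/8 + C

General solution: y = Ce^(5x^2/8)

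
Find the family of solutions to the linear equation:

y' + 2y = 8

Using integrating factor method:

General solution: y = 4 + Ce^(-2x)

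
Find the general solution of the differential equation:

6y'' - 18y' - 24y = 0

Characteristic equation: 6r² - 18r - 24 = 0
Divide by 6: r² - 3r - 4 = 0
Roots: r = 4, -1 (distinct real)
General solution: y = C₁e^(4x) + C₂e^(-x)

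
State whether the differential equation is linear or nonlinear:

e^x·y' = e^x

Linear (y and its derivatives appear to the first power only, no products of y terms)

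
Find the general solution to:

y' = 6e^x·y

Separating variables and integrating:
ln|y| = 6e^x + C

General solution: y = Ce^(6e^x)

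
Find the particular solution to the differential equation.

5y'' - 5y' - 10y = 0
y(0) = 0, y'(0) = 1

General solution: y = C₁e^(2x) + C₂e^(-x)
Applying ICs: C₁ = 1/3, C₂ = -1/3
Particular solution: y = (1/3)e^(2x) - (1/3)e^(-x)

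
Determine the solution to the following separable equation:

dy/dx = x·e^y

Separating variables and integrating:
-e^(-y) = x²/2 + C

General solution: y = -ln(C - x²/2)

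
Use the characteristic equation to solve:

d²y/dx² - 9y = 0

Characteristic equation: r² - 9 = 0
Roots: r = 3, -3 (distinct real)
General solution: y = C₁e^(3x) + C₂e^(-3x)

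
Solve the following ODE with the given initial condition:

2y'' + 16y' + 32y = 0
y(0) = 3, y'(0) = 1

General solution: y = (C₁ + C₂x)e^(-4x)
Repeated root r = -4
Applying ICs: C₁ = 3, C₂ = 13
Particular solution: y = (3 + 13x)e^(-4x)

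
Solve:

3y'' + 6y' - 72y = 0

Characteristic equation: 3r² + 6r - 72 = 0
Divide by 3: r² + 2r - 24 = 0
Roots: r = 4, -6 (distinct real)
General solution: y = C₁e^(4x) + C₂e^(-6x)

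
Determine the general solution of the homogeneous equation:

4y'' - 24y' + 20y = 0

Characteristic equation: 4r² - 24r + 20 = 0
Divide by 4: r² - 6r + 5 = 0
Roots: r = 1, 5 (distinct real)
General solution: y = C₁e^x + C₂e^(5x)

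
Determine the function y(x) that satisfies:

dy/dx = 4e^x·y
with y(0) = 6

General solution: y = Ce^(4e^x)
Applying IC y(0) = 6:
Particular solution: y = 6e^(4(e^x - 1))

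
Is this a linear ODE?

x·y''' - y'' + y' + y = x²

Yes. Linear (y and its derivatives appear to the first power only, no products of y terms)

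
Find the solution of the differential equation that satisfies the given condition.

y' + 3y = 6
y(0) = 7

General solution: y = 2 + Ce^(-3x)
Applying y(0) = 7: C = 7 - 2 = 5
Particular solution: y = 2 + 5e^(-3x)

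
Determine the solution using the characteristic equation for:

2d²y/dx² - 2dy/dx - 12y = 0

Characteristic equation: 2r² - 2r - 12 = 0
Divide by 2: r² - r - 6 = 0
Roots: r = 3, -2 (distinct real)
General solution: y = C₁e^(3x) + C₂e^(-2x)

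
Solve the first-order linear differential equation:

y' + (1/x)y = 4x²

Using integrating factor method:

General solution: y = x^3 + C/x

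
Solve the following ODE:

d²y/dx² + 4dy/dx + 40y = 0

Characteristic equation: r² + 4r + 40 = 0
Roots: r = -2 ± 6i (complex conjugates)
General solution: y = e^(-2x)(C₁cos(6x) + C₂sin(6x))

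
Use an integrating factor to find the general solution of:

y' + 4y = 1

Using integrating factor method:

General solution: y = 1/4 + Ce^(-4x)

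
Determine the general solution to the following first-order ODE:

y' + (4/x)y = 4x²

Using integrating factor method:

General solution: y = (4/7)x^3 + Cx^(-4)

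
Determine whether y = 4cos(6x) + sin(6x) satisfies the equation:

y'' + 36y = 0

Verification:
y'' = -144cos(6x) - 36sin(6x)
y'' + 36y = 0 ✓

Yes, it is a solution.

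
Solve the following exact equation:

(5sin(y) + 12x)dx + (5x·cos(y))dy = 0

Verify exactness: ∂M/∂y = ∂N/∂x ✓
Find F(x,y) such that ∂F/∂x = M, ∂F/∂y = N
Solution: 5x·sin(y) + 6x² = C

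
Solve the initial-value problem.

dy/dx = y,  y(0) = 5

General solution: y = Ce^x
Applying IC y(0) = 5:
Particular solution: y = 5e^x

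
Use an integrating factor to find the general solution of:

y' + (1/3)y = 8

Using integrating factor method:

General solution: y = 24 + Ce^(-x/3)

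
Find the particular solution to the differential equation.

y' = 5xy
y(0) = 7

General solution: y = Ce^(5x²/2)
Applying IC y(0) = 7:
Particular solution: y = 7e^(5x²/2)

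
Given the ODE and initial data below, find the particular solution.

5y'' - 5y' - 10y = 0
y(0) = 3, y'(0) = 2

General solution: y = C₁e^(2x) + C₂e^(-x)
Applying ICs: C₁ = 5/3, C₂ = 4/3
Particular solution: y = (5/3)e^(2x) + (4/3)e^(-x)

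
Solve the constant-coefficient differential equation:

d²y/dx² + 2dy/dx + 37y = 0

Characteristic equation: r² + 2r + 37 = 0
Roots: r = -1 ± 6i (complex conjugates)
General solution: y = e^(-x)(C₁cos(6x) + C₂sin(6x))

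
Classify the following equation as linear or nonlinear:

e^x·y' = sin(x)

Linear (y and its derivatives appear to the first power only, no products of y terms)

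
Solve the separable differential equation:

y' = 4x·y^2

Separating variables and integrating:
-1/y = 2x^2 + C

General solution: y^-1 = -2x^2 + C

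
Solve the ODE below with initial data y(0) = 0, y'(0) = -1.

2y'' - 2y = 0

General solution: y = C₁e^x + C₂e^(-x)
Applying ICs: C₁ = -1/2, C₂ = 1/2
Particular solution: y = -(1/2)e^x + (1/2)e^(-x)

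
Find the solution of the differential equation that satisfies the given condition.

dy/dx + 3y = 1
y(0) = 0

General solution: y = 1/3 + Ce^(-3x)
Applying y(0) = 0: C = 0 - 1/3 = -1/3
Particular solution: y = 1/3 - (1/3)e^(-3x)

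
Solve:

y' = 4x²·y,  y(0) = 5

General solution: y = Ce^(4x³/3)
Applying IC y(0) = 5:
Particular solution: y = 5e^(4x³/3)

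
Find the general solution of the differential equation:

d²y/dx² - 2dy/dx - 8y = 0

Characteristic equation: r² - 2r - 8 = 0
Roots: r = 4, -2 (distinct real)
General solution: y = C₁e^(4x) + C₂e^(-2x)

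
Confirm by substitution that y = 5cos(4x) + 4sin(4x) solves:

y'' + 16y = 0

Verification:
y'' = -80cos(4x) - 64sin(4x)
y'' + 16y = 0 ✓

Yes, it is a solution.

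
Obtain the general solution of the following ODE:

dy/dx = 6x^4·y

Separating variables and integrating:
ln|y| = 6x^5/5 + C

General solution: y = Ce^(6x^5/5)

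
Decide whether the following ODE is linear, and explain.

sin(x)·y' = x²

Linear (y and its derivatives appear to the first power only, no products of y terms)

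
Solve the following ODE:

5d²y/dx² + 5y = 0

Characteristic equation: 5r² + 5 = 0
Divide by 5: r² + 1 = 0
Roots: r = ±i (complex conjugates)
General solution: y = C₁cos(x) + C₂sin(x)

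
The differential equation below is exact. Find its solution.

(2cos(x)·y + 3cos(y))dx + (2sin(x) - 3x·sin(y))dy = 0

Verify exactness: ∂M/∂y = ∂N/∂x ✓
Find F(x,y) such that ∂F/∂x = M, ∂F/∂y = N
Solution: 2sin(x)·y + 3x·cos(y) = C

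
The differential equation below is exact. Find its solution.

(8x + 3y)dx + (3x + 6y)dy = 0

Verify exactness: ∂M/∂y = ∂N/∂x ✓
Find F(x,y) such that ∂F/∂x = M, ∂F/∂y = N
Solution: 4x² + 3xy + 3y² = C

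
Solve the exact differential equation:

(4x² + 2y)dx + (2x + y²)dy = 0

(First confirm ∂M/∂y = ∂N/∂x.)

Verify exactness: ∂M/∂y = ∂N/∂x ✓
Find F(x,y) such that ∂F/∂x = M, ∂F/∂y = N
Solution: 4x³/3 + 2xy + y³/3 = C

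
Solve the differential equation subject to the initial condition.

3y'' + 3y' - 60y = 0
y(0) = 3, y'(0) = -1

General solution: y = C₁e^(4x) + C₂e^(-5x)
Applying ICs: C₁ = 14/9, C₂ = 13/9
Particular solution: y = (14/9)e^(4x) + (13/9)e^(-5x)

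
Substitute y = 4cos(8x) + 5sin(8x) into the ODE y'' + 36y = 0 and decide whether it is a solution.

Verification:
y'' = -256cos(8x) - 320sin(8x)
y'' + 36y ≠ 0 (frequency mismatch: got 64 instead of 36)

No, it is not a solution.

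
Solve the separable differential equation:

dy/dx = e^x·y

Separating variables and integrating:
ln|y| = e^x + C

General solution: y = Ce^(e^x)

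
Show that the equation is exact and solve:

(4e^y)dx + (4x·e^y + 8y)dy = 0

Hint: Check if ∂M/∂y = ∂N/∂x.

Verify exactness: ∂M/∂y = ∂N/∂x ✓
Find F(x,y) such that ∂F/∂x = M, ∂F/∂y = N
Solution: 4x·e^y + 4y² = C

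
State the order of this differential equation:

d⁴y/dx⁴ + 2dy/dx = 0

The order is 4 (highest derivative is of order 4).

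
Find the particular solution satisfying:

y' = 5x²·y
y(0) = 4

General solution: y = Ce^(5x³/3)
Applying IC y(0) = 4:
Particular solution: y = 4e^(5x³/3)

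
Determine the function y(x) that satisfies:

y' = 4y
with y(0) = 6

General solution: y = Ce^(4x)
Applying IC y(0) = 6:
Particular solution: y = 6e^(4x)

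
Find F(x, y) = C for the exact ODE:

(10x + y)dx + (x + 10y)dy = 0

Verify exactness: ∂M/∂y = ∂N/∂x ✓
Find F(x,y) such that ∂F/∂x = M, ∂F/∂y = N
Solution: 5x² + xy + 5y² = C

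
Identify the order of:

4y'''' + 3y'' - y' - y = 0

The order is 4 (highest derivative is of order 4).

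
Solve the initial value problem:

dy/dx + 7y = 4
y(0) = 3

General solution: y = 4/7 + Ce^(-7x)
Applying y(0) = 3: C = 3 - 4/7 = 17/7
Particular solution: y = 4/7 + (17/7)e^(-7x)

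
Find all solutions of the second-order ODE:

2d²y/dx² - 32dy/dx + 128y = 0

Characteristic equation: 2r² - 32r + 128 = 0
Divide by 2: r² - 16r + 64 = 0
Factored: (r - 8)² = 0
Repeated root: r = 8
General solution: y = (C₁ + C₂x)e^(8x)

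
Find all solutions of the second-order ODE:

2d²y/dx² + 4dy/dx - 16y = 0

Characteristic equation: 2r² + 4r - 16 = 0
Divide by 2: r² + 2r - 8 = 0
Roots: r = 2, -4 (distinct real)
General solution: y = C₁e^(2x) + C₂e^(-4x)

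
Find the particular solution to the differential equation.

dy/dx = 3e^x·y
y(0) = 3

General solution: y = Ce^(3e^x)
Applying IC y(0) = 3:
Particular solution: y = 3e^(3(e^x - 1))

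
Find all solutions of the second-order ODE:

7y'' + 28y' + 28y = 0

Characteristic equation: 7r² + 28r + 28 = 0
Divide by 7: r² + 4r + 4 = 0
Factored: (r + 2)² = 0
Repeated root: r = -2
General solution: y = (C₁ + C₂x)e^(-2x)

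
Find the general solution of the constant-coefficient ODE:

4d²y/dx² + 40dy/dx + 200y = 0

Characteristic equation: 4r² + 40r + 200 = 0
Divide by 4: r² + 10r + 50 = 0
Roots: r = -5 ± 5i (complex conjugates)
General solution: y = e^(-5x)(C₁cos(5x) + C₂sin(5x))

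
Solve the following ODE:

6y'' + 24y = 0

Characteristic equation: 6r² + 24 = 0
Divide by 6: r² + 4 = 0
Roots: r = ±2i (complex conjugates)
General solution: y = C₁cos(2x) + C₂sin(2x)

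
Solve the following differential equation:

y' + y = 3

Using integrating factor method:

General solution: y = 3 + Ce^(-x)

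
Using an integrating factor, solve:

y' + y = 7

Using integrating factor method:

General solution: y = 7 + Ce^(-x)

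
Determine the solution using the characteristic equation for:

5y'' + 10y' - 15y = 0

Characteristic equation: 5r² + 10r - 15 = 0
Divide by 5: r² + 2r - 3 = 0
Roots: r = 1, -3 (distinct real)
General solution: y = C₁e^x + C₂e^(-3x)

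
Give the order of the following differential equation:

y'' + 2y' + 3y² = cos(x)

The order is 2 (highest derivative is of order 2).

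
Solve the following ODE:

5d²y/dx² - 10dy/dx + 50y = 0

Characteristic equation: 5r² - 10r + 50 = 0
Divide by 5: r² - 2r + 10 = 0
Roots: r = 1 ± 3i (complex conjugates)
General solution: y = e^x(C₁cos(3x) + C₂sin(3x))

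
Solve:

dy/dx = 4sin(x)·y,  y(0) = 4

General solution: y = Ce^(-4cos(x))
Applying IC y(0) = 4:
Particular solution: y = 4e^(4(1-cos(x)))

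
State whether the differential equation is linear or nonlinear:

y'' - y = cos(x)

Linear (y and its derivatives appear to the first power only, no products of y terms)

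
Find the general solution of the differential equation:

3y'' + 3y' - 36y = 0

Characteristic equation: 3r² + 3r - 36 = 0
Divide by 3: r² + r - 12 = 0
Roots: r = 3, -4 (distinct real)
General solution: y = C₁e^(3x) + C₂e^(-4x)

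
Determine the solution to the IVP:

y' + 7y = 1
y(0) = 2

General solution: y = 1/7 + Ce^(-7x)
Applying y(0) = 2: C = 2 - 1/7 = 13/7
Particular solution: y = 1/7 + (13/7)e^(-7x)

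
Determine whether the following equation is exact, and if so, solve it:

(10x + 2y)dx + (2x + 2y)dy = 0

Verify exactness: ∂M/∂y = ∂N/∂x ✓
Find F(x,y) such that ∂F/∂x = M, ∂F/∂y = N
Solution: 5x² + 2xy + y² = C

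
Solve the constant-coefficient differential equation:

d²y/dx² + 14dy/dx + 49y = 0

Characteristic equation: r² + 14r + 49 = 0
Factored: (r + 7)² = 0
Repeated root: r = -7
General solution: y = (C₁ + C₂x)e^(-7x)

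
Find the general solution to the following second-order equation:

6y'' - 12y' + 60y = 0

Characteristic equation: 6r² - 12r + 60 = 0
Divide by 6: r² - 2r + 10 = 0
Roots: r = 1 ± 3i (complex conjugates)
General solution: y = e^x(C₁cos(3x) + C₂sin(3x))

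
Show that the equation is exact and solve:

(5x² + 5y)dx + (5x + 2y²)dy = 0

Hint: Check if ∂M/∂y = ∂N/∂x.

Verify exactness: ∂M/∂y = ∂N/∂x ✓
Find F(x,y) such that ∂F/∂x = M, ∂F/∂y = N
Solution: 5x³/3 + 5xy + 2y³/3 = C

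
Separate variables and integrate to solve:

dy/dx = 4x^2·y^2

Separating variables and integrating:
-1/y = 4x^3/3 + C

General solution: y^-1 = (-4/3)x^3 + C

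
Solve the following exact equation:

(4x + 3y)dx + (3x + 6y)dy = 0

Verify exactness: ∂M/∂y = ∂N/∂x ✓
Find F(x,y) such that ∂F/∂x = M, ∂F/∂y = N
Solution: 2x² + 3xy + 3y² = C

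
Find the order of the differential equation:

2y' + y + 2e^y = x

The order is 1 (highest derivative is of order 1).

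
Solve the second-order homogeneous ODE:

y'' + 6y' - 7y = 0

Characteristic equation: r² + 6r - 7 = 0
Roots: r = 1, -7 (distinct real)
General solution: y = C₁e^x + C₂e^(-7x)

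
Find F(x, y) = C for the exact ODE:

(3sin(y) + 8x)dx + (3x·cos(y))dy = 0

Verify exactness: ∂M/∂y = ∂N/∂x ✓
Find F(x,y) such that ∂F/∂x = M, ∂F/∂y = N
Solution: 3x·sin(y) + 4x² = C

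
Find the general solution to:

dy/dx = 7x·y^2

Separating variables and integrating:
-1/y = 7x^2/2 + C

General solution: y^-1 = (-7/2)x^2 + C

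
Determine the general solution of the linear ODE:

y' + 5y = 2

Using integrating factor method:

General solution: y = 2/5 + Ce^(-5x)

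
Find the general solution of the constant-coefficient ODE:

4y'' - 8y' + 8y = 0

Characteristic equation: 4r² - 8r + 8 = 0
Divide by 4: r² - 2r + 2 = 0
Roots: r = 1 ± i (complex conjugates)
General solution: y = e^x(C₁cos(x) + C₂sin(x))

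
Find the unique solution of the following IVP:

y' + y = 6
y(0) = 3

General solution: y = 6 + Ce^(-x)
Applying y(0) = 3: C = 3 - 6 = -3
Particular solution: y = 6 - 3e^(-x)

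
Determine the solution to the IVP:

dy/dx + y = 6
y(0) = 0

General solution: y = 6 + Ce^(-x)
Applying y(0) = 0: C = 0 - 6 = -6
Particular solution: y = 6 - 6e^(-x)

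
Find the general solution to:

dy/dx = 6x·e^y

Separating variables and integrating:
-e^(-y) = 3x² + C

General solution: y = -ln(C - 3x²)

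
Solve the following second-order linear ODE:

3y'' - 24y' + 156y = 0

Characteristic equation: 3r² - 24r + 156 = 0
Divide by 3: r² - 8r + 52 = 0
Roots: r = 4 ± 6i (complex conjugates)
General solution: y = e^(4x)(C₁cos(6x) + C₂sin(6x))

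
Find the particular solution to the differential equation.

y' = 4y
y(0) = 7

General solution: y = Ce^(4x)
Applying IC y(0) = 7:
Particular solution: y = 7e^(4x)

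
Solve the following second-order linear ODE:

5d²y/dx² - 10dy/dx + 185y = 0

Characteristic equation: 5r² - 10r + 185 = 0
Divide by 5: r² - 2r + 37 = 0
Roots: r = 1 ± 6i (complex conjugates)
General solution: y = e^x(C₁cos(6x) + C₂sin(6x))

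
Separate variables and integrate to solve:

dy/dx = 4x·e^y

Separating variables and integrating:
-e^(-y) = 2x² + C

General solution: y = -ln(C - 2x²)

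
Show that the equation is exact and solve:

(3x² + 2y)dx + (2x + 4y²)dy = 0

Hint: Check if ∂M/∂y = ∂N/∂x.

Verify exactness: ∂M/∂y = ∂N/∂x ✓
Find F(x,y) such that ∂F/∂x = M, ∂F/∂y = N
Solution: x³ + 2xy + 4y³/3 = C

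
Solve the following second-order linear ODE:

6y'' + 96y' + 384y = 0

Characteristic equation: 6r² + 96r + 384 = 0
Divide by 6: r² + 16r + 64 = 0
Factored: (r + 8)² = 0
Repeated root: r = -8
General solution: y = (C₁ + C₂x)e^(-8x)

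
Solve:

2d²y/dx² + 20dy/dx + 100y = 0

Characteristic equation: 2r² + 20r + 100 = 0
Divide by 2: r² + 10r + 50 = 0
Roots: r = -5 ± 5i (complex conjugates)
General solution: y = e^(-5x)(C₁cos(5x) + C₂sin(5x))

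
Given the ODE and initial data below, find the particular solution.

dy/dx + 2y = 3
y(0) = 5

General solution: y = 3/2 + Ce^(-2x)
Applying y(0) = 5: C = 5 - 3/2 = 7/2
Particular solution: y = 3/2 + (7/2)e^(-2x)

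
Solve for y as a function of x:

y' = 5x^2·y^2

Separating variables and integrating:
-1/y = 5x^3/3 + C

General solution: y^-1 = (-5/3)x^3 + C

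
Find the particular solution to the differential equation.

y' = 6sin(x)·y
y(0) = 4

General solution: y = Ce^(-6cos(x))
Applying IC y(0) = 4:
Particular solution: y = 4e^(6(1-cos(x)))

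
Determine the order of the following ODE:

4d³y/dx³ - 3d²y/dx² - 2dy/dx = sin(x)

The order is 3 (highest derivative is of order 3).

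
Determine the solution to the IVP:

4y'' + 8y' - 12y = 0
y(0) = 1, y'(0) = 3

General solution: y = C₁e^x + C₂e^(-3x)
Applying ICs: C₁ = 3/2, C₂ = -1/2
Particular solution: y = (3/2)e^x - (1/2)e^(-3x)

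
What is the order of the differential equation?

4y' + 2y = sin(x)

The order is 1 (highest derivative is of order 1).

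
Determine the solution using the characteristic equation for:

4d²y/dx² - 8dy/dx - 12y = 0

Characteristic equation: 4r² - 8r - 12 = 0
Divide by 4: r² - 2r - 3 = 0
Roots: r = 3, -1 (distinct real)
General solution: y = C₁e^(3x) + C₂e^(-x)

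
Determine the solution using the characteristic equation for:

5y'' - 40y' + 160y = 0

Characteristic equation: 5r² - 40r + 160 = 0
Divide by 5: r² - 8r + 32 = 0
Roots: r = 4 ± 4i (complex conjugates)
General solution: y = e^(4x)(C₁cos(4x) + C₂sin(4x))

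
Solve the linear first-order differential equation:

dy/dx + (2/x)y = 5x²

Using integrating factor method:

General solution: y = x^3 + Cx^(-2)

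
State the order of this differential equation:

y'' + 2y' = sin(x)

The order is 2 (highest derivative is of order 2).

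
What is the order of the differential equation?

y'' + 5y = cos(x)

The order is 2 (highest derivative is of order 2).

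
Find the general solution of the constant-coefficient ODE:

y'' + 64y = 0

Characteristic equation: r² + 64 = 0
Roots: r = ±8i (complex conjugates)
General solution: y = C₁cos(8x) + C₂sin(8x)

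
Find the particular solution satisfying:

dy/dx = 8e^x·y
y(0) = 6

General solution: y = Ce^(8e^x)
Applying IC y(0) = 6:
Particular solution: y = 6e^(8(e^x - 1))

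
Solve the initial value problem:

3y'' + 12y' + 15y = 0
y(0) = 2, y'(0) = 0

General solution: y = e^(-2x)(C₁cos(x) + C₂sin(x))
Complex roots r = -2 ± i
Applying ICs: C₁ = 2, C₂ = 4
Particular solution: y = e^(-2x)(2cos(x) + 4sin(x))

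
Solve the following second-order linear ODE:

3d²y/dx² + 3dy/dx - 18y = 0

Characteristic equation: 3r² + 3r - 18 = 0
Divide by 3: r² + r - 6 = 0
Roots: r = 2, -3 (distinct real)
General solution: y = C₁e^(2x) + C₂e^(-3x)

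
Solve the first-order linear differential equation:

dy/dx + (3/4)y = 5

Using integrating factor method:

General solution: y = 20/3 + Ce^(-3x/4)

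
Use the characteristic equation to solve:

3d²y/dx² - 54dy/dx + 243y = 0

Characteristic equation: 3r² - 54r + 243 = 0
Divide by 3: r² - 18r + 81 = 0
Factored: (r - 9)² = 0
Repeated root: r = 9
General solution: y = (C₁ + C₂x)e^(9x)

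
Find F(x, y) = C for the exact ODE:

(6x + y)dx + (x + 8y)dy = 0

Verify exactness: ∂M/∂y = ∂N/∂x ✓
Find F(x,y) such that ∂F/∂x = M, ∂F/∂y = N
Solution: 3x² + xy + 4y² = C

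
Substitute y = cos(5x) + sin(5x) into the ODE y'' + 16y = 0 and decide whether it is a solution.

Verification:
y'' = -25cos(5x) - 25sin(5x)
y'' + 16y ≠ 0 (frequency mismatch: got 25 instead of 16)

No, it is not a solution.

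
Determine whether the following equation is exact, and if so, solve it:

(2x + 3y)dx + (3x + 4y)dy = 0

Verify exactness: ∂M/∂y = ∂N/∂x ✓
Find F(x,y) such that ∂F/∂x = M, ∂F/∂y = N
Solution: x² + 3xy + 2y² = C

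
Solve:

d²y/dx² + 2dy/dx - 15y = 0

Characteristic equation: r² + 2r - 15 = 0
Roots: r = 3, -5 (distinct real)
General solution: y = C₁e^(3x) + C₂e^(-5x)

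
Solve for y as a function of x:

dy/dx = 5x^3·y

Separating variables and integrating:
ln|y| = 5x^4/4 + C

General solution: y = Ce^(5x^4/4)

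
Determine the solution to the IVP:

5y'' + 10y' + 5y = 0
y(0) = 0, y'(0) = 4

General solution: y = (C₁ + C₂x)e^(-x)
Repeated root r = -1
Applying ICs: C₁ = 0, C₂ = 4
Particular solution: y = 4xe^(-x)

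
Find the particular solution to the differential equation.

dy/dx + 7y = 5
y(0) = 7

General solution: y = 5/7 + Ce^(-7x)
Applying y(0) = 7: C = 7 - 5/7 = 44/7
Particular solution: y = 5/7 + (44/7)e^(-7x)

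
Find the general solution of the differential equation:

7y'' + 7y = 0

Characteristic equation: 7r² + 7 = 0
Divide by 7: r² + 1 = 0
Roots: r = ±i (complex conjugates)
General solution: y = C₁cos(x) + C₂sin(x)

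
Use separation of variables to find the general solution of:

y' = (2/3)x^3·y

Separating variables and integrating:
ln|y| = x^4/6 + C

General solution: y = Ce^(x^4/6)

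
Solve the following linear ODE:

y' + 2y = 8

Using integrating factor method:

General solution: y = 4 + Ce^(-2x)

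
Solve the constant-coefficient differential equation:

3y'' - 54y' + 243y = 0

Characteristic equation: 3r² - 54r + 243 = 0
Divide by 3: r² - 18r + 81 = 0
Factored: (r - 9)² = 0
Repeated root: r = 9
General solution: y = (C₁ + C₂x)e^(9x)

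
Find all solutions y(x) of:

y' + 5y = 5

Using integrating factor method:

General solution: y = 1 + Ce^(-5x)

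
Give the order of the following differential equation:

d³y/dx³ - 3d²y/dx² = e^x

The order is 3 (highest derivative is of order 3).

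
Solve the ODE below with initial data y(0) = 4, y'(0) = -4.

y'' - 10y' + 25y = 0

General solution: y = (C₁ + C₂x)e^(5x)
Repeated root r = 5
Applying ICs: C₁ = 4, C₂ = -24
Particular solution: y = (4 - 24x)e^(5x)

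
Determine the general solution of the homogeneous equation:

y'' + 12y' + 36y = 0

Characteristic equation: r² + 12r + 36 = 0
Factored: (r + 6)² = 0
Repeated root: r = -6
General solution: y = (C₁ + C₂x)e^(-6x)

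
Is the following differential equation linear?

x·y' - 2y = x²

Yes. Linear (y and its derivatives appear to the first power only, no products of y terms)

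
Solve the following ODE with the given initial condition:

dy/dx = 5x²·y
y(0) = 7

General solution: y = Ce^(5x³/3)
Applying IC y(0) = 7:
Particular solution: y = 7e^(5x³/3)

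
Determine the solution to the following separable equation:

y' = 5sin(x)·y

Separating variables and integrating:
ln|y| = -5cos(x) + C

General solution: y = Ce^(-5cos(x))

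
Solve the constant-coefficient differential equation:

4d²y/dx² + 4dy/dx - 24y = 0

Characteristic equation: 4r² + 4r - 24 = 0
Divide by 4: r² + r - 6 = 0
Roots: r = 2, -3 (distinct real)
General solution: y = C₁e^(2x) + C₂e^(-3x)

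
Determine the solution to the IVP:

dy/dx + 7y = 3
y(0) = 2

General solution: y = 3/7 + Ce^(-7x)
Applying y(0) = 2: C = 2 - 3/7 = 11/7
Particular solution: y = 3/7 + (11/7)e^(-7x)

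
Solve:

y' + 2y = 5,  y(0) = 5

General solution: y = 5/2 + Ce^(-2x)
Applying y(0) = 5: C = 5 - 5/2 = 5/2
Particular solution: y = 5/2 + (5/2)e^(-2x)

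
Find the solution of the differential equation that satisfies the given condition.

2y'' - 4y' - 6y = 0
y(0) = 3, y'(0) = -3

General solution: y = C₁e^(3x) + C₂e^(-x)
Applying ICs: C₁ = 0, C₂ = 3
Particular solution: y = 3e^(-x)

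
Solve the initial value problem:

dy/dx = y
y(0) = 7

General solution: y = Ce^x
Applying IC y(0) = 7:
Particular solution: y = 7e^x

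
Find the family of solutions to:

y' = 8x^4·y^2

Separating variables and integrating:
-1/y = 8x^5/5 + C

General solution: y^-1 = (-8/5)x^5 + C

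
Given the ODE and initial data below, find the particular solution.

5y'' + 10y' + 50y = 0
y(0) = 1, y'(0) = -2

General solution: y = e^(-x)(C₁cos(3x) + C₂sin(3x))
Complex roots r = -1 ± 3i
Applying ICs: C₁ = 1, C₂ = -1/3
Particular solution: y = e^(-x)(cos(3x) - (1/3)sin(3x))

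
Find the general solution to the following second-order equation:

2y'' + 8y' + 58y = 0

Characteristic equation: 2r² + 8r + 58 = 0
Divide by 2: r² + 4r + 29 = 0
Roots: r = -2 ± 5i (complex conjugates)
General solution: y = e^(-2x)(C₁cos(5x) + C₂sin(5x))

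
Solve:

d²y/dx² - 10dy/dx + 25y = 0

Characteristic equation: r² - 10r + 25 = 0
Factored: (r - 5)² = 0
Repeated root: r = 5
General solution: y = (C₁ + C₂x)e^(5x)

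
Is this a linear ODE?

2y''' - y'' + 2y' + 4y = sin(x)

Yes. Linear (y and its derivatives appear to the first power only, no products of y terms)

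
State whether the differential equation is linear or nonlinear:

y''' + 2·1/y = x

Nonlinear (1/y term)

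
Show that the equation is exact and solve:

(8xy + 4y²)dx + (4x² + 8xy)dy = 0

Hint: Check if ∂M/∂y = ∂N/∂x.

Verify exactness: ∂M/∂y = ∂N/∂x ✓
Find F(x,y) such that ∂F/∂x = M, ∂F/∂y = N
Solution: 4x²y + 4xy² = C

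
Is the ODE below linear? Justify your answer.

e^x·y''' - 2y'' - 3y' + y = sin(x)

Yes. Linear (y and its derivatives appear to the first power only, no products of y terms)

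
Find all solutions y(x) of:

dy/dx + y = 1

Using integrating factor method:

General solution: y = 1 + Ce^(-x)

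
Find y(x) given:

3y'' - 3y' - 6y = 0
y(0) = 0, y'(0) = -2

General solution: y = C₁e^(2x) + C₂e^(-x)
Applying ICs: C₁ = -2/3, C₂ = 2/3
Particular solution: y = -(2/3)e^(2x) + (2/3)e^(-x)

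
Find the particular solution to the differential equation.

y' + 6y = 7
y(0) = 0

General solution: y = 7/6 + Ce^(-6x)
Applying y(0) = 0: C = 0 - 7/6 = -7/6
Particular solution: y = 7/6 - (7/6)e^(-6x)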